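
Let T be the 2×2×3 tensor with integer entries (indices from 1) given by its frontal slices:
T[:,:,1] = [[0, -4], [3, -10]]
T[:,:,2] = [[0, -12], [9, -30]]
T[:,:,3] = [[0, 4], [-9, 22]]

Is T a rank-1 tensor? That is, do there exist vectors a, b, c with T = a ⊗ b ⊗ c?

No

The mode-1 unfolding of T (rows indexed by i, columns by (j,k) = (1,1), (1,2), (1,3), (2,1), (2,2), (2,3)) is [[0, 0, 0, -4, -12, 4], [3, 9, -9, -10, -30, 22]].
There the 2×2 minor on rows i ∈ {1, 2}, columns (j,k) ∈ {(1,1), (2,1)} is det [[0, -4], [3, -10]] = 12 ≠ 0, so this unfolding has rank ≥ 2; CP rank is at least every unfolding rank, so rank(T) ≥ 2.
In particular rank(T) ≥ 2 > 1, so T is not rank-1.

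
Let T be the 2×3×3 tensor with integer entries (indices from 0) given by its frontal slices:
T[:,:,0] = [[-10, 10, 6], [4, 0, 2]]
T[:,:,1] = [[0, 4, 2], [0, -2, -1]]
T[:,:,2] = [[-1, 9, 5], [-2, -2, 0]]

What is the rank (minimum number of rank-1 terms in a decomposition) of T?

3

Lower bound: in the mode-3 unfolding of T (rows indexed by k, columns by (i,j)) the 3×3 minor on rows k ∈ {0, 1, 2}, columns (i,j) ∈ {(0,0), (0,1), (0,2)} is det [[-10, 10, 6], [0, 4, 2], [-1, 9, 5]] = -16 ≠ 0, so that unfolding has rank ≥ 3 and hence rank(T) ≥ 3 (CP rank is at least every unfolding rank, though it can be larger).
Upper bound: T is a sum of 3 rank-1 terms, T = (1, -1) ⊗ (1, 0, 0) ⊗ (-8, 0, 0) + (1, 2) ⊗ (1, -1, -1) ⊗ (-2, 0, -1) + (2, -1) ⊗ (0, 2, 1) ⊗ (2, 1, 2) (one valid choice — decompositions are not unique — normalised so each a, b is primitive with positive first nonzero entry; check it by expanding all entries), so rank(T) ≤ 3.
These bounds meet, so rank(T) = 3.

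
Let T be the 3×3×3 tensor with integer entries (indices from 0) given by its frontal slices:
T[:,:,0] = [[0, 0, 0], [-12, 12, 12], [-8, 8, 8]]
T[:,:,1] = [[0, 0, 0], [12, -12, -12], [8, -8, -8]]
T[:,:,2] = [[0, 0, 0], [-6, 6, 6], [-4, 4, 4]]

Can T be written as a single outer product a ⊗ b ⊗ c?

Yes

If T = a ⊗ b ⊗ c then every fibre of T is a multiple of the corresponding factor, so read the factors off the fibres through the nonzero entry T[1,0,0] = -12.
The mode-1 fibre T[:,0,0] = [0, -12, -8] gives a = [0, 3, 2] (primitive direction); the mode-2 fibre T[1,:,0] = [-12, 12, 12] gives b = [1, -1, -1]; then c[k] = T[1,0,k] / (a[1]·b[0]) = [-12, 12, -6] / 3 = [-4, 4, -2].
Expanding [0, 3, 2] ⊗ [1, -1, -1] ⊗ [-4, 4, -2] reproduces all 27 entries of T, so T = [0, 3, 2] ⊗ [1, -1, -1] ⊗ [-4, 4, -2] and rank(T) ≤ 1.
Equivalently every frontal slice T[:,:,k] is c[k] times the rank-1 matrix [0, 3, 2] ⊗ [1, -1, -1]. So T has rank 1 (it is nonzero).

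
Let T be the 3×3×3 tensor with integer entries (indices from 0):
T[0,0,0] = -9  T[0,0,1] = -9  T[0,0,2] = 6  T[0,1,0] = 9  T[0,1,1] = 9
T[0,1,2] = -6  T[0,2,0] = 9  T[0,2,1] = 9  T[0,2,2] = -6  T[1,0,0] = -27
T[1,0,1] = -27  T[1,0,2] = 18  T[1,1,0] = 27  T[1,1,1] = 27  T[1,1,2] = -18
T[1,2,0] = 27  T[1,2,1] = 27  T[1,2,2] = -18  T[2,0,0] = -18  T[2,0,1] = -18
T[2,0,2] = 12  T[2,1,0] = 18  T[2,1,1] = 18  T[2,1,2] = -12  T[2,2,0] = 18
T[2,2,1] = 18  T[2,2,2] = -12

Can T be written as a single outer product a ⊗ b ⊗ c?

Yes

If T = a ⊗ b ⊗ c then every fibre of T is a multiple of the corresponding factor, so read the factors off the fibres through the nonzero entry T[0,0,0] = -9.
The mode-1 fibre T[:,0,0] = [-9, -27, -18] gives a = [1, 3, 2] (primitive direction); the mode-2 fibre T[0,:,0] = [-9, 9, 9] gives b = [1, -1, -1]; then c[k] = T[0,0,k] / (a[0]·b[0]) = [-9, -9, 6] / 1 = [-9, -9, 6].
Expanding [1, 3, 2] ⊗ [1, -1, -1] ⊗ [-9, -9, 6] reproduces all 27 entries of T, so T = [1, 3, 2] ⊗ [1, -1, -1] ⊗ [-9, -9, 6] and rank(T) ≤ 1.
Equivalently every frontal slice T[:,:,k] is c[k] times the rank-1 matrix [1, 3, 2] ⊗ [1, -1, -1]. So T has rank 1 (it is nonzero).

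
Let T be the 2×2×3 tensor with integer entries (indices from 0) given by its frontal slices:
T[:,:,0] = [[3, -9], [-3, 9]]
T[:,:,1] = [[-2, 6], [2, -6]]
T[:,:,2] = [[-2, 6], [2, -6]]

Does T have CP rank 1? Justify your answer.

Yes

If T = a (x) b (x) c then every fibre of T is a multiple of the corresponding factor, so read the factors off the fibres through the nonzero entry T[0,0,0] = 3.
The mode-1 fibre T[:,0,0] = [3, -3] gives a = [1, -1] (primitive direction); the mode-2 fibre T[0,:,0] = [3, -9] gives b = [1, -3]; then c[k] = T[0,0,k] / (a[0]·b[0]) = [3, -2, -2] / 1 = [3, -2, -2].
Expanding [1, -1] (x) [1, -3] (x) [3, -2, -2] reproduces all 12 entries of T, so T = [1, -1] (x) [1, -3] (x) [3, -2, -2] and rank(T) ≤ 1.
Equivalently every frontal slice T[:,:,k] is c[k] times the rank-1 matrix [1, -1] (x) [1, -3]. So T has rank 1 (it is nonzero).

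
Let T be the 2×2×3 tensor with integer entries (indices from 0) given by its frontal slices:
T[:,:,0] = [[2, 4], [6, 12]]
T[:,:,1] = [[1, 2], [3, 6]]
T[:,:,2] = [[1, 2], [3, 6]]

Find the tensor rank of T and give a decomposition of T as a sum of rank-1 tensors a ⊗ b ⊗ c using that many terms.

rank(T) = 1

Lower bound: T ≠ 0 (e.g. T[0,0,0] = 2), so rank(T) ≥ 1.
Upper bound: the mode-1 fibre T[:,0,0] = [2, 6] gives a = [1, 3] (primitive direction); the mode-2 fibre T[0,:,0] = [2, 4] gives b = [1, 2]; then c[k] = T[0,0,k] / (a[0]·b[0]) = [2, 1, 1] / 1 = [2, 1, 1].
Expanding [1, 3] ⊗ [1, 2] ⊗ [2, 1, 1] reproduces all 12 entries of T, so T = [1, 3] ⊗ [1, 2] ⊗ [2, 1, 1] and rank(T) ≤ 1.
These bounds meet, so rank(T) = 1.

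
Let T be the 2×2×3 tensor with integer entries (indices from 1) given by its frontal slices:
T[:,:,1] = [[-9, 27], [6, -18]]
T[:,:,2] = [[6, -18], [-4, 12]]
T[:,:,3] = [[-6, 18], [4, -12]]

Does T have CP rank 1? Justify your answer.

Yes

If T = a ⊗ b ⊗ c then every fibre of T is a multiple of the corresponding factor, so read the factors off the fibres through the nonzero entry T[1,1,1] = -9.
The mode-1 fibre T[:,1,1] = [-9, 6] gives a = [3, -2] (primitive direction); the mode-2 fibre T[1,:,1] = [-9, 27] gives b = [1, -3]; then c[k] = T[1,1,k] / (a[1]·b[1]) = [-9, 6, -6] / 3 = [-3, 2, -2].
Expanding [3, -2] ⊗ [1, -3] ⊗ [-3, 2, -2] reproduces all 12 entries of T, so T = [3, -2] ⊗ [1, -3] ⊗ [-3, 2, -2] and rank(T) ≤ 1.
Equivalently every frontal slice T[:,:,k] is c[k] times the rank-1 matrix [3, -2] ⊗ [1, -3]. So T has rank 1 (it is nonzero).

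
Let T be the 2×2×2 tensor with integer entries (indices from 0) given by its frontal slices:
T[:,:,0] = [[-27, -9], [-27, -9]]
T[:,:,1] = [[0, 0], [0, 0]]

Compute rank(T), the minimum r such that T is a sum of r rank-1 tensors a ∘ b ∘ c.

Lower bound: T ≠ 0 (e.g. T[0,0,0] = -27), so rank(T) ≥ 1.
Upper bound: if T = a ∘ b ∘ c then every fibre of T is a multiple of the corresponding factor, so read the factors off the fibres through the nonzero entry T[0,0,0] = -27.
The mode-1 fibre T[:,0,0] = [-27, -27] gives a = [1, 1] (primitive direction); the mode-2 fibre T[0,:,0] = [-27, -9] gives b = [3, 1]; then c[k] = T[0,0,k] / (a[0]·b[0]) = [-27, 0] / 3 = [-9, 0].
Expanding [1, 1] ∘ [3, 1] ∘ [-9, 0] reproduces all 8 entries of T, so T = [1, 1] ∘ [3, 1] ∘ [-9, 0] and rank(T) ≤ 1.
These bounds meet, so rank(T) = 1.
Check entry T[0,1,1] = 0: (1)·(1)·(0) = 0.

1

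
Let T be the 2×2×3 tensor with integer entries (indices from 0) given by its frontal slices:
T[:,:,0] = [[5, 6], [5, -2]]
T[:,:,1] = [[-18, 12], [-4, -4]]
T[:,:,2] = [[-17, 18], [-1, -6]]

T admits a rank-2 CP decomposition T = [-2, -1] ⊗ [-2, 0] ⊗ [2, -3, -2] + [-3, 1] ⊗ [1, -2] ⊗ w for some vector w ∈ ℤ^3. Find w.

w = [1, 2, 3]

Subtract the known terms from T to get the rank-1 residual R = [-3, 1] ⊗ [1, -2] ⊗ w, so R[i,j,k] = a[i]·b[j]·w[k]. Pick indices with nonzero a[0]·b[0] = (-3)·(1) = -3. Only the fibre through (0,0,·) is needed: R[0,0,:] = T[0,0,:] − Σₗ aₗ[0]bₗ[0]cₗ = [5, -18, -17] − (-2)·(-2)·[2, -3, -2] = [-3, -6, -9]. Then w[k] = R[0,0,k] / -3 for each k, giving w = [-3, -6, -9] / -3 = [1, 2, 3].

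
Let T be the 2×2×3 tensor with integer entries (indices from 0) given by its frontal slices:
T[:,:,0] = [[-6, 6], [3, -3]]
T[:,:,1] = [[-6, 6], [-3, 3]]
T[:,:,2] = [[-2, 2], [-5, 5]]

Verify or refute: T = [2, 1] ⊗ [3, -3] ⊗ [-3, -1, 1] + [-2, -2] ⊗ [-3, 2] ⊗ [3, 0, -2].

No

Reconstruct entry (0,0,0) from the claimed factors: Σₗ aₗ[0]bₗ[0]cₗ[0] = (2)·(3)·(-3) + (-2)·(-3)·(3) = 0, but T[0,0,0] = -6. The claim is false.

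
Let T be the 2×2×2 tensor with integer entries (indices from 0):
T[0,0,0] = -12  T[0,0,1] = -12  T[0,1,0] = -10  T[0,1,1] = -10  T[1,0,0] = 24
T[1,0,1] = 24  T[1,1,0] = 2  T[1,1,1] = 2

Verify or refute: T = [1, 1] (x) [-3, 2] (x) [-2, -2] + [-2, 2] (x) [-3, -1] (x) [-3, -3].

Reconstruct entrywise from the claimed factors. For example, T[0,1,0] = -10 and Σₗ aₗ[0]bₗ[1]cₗ[0] = (1)·(2)·(-2) + (-2)·(-1)·(-3) = -10; checking all 8 entries, every one matches. The claim holds.

Yes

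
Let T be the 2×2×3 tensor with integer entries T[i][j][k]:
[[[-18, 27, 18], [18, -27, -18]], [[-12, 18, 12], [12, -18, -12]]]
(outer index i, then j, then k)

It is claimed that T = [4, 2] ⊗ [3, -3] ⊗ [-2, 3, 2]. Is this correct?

No

Reconstruct entry (0,0,0) from the claimed factors: Σₗ aₗ[0]bₗ[0]cₗ[0] = (4)·(3)·(-2) = -24, but T[0,0,0] = -18. The claim is false.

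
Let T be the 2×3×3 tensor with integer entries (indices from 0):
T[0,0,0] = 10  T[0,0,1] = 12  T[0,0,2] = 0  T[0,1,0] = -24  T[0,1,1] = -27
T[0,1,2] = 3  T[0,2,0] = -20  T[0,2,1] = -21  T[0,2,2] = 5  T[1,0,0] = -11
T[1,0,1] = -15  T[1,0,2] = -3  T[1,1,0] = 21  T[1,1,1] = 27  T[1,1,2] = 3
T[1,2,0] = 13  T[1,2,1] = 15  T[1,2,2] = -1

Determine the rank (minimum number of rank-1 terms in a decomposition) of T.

Lower bound: the mode-2 unfolding of T (rows indexed by j, columns by (i,k) = (0,0), (0,1), (0,2), (1,0), (1,1), (1,2)) is [[10, 12, 0, -11, -15, -3], [-24, -27, 3, 21, 27, 3], [-20, -21, 5, 13, 15, -1]].
There the 2×2 minor on rows j ∈ {0, 1}, columns (i,k) ∈ {(0,0), (0,1)} is det [[10, 12], [-24, -27]] = 18 ≠ 0, so this unfolding has rank ≥ 2; CP rank is at least every unfolding rank, so rank(T) ≥ 2. (Unfolding ranks only ever bound the CP rank from below — rank(T) can be strictly larger than all of them — so the matching upper bound has to come from an explicit 2-term decomposition.)
Upper bound — finding two terms. Write S_k = T[:,:,k] for the frontal slices: S₀ = [[10, -24, -20], [-11, 21, 13]], S₁ = [[12, -27, -21], [-15, 27, 15]], S₂ = [[0, 3, 5], [-3, 3, -1]].
If T = a₁ (x) b₁ (x) c₁ + a₂ (x) b₂ (x) c₂ then each S_k = c₁[k]·a₁b₁ᵀ + c₂[k]·a₂b₂ᵀ. S₀ and S₁ are linearly independent, so a₁b₁ᵀ and a₂b₂ᵀ must span the same plane of matrices: they are the rank-1 matrices of the form x·S₀ + y·S₁.
The 2×2 minor of x·S₀ + y·S₁ on rows {0,1}, columns {0,1} is −54·x² − 135·xy − 81·y² = (-27)·(2·x + 3·y)(x + y), vanishing at (x:y) = (3:-2) and (1:-1).
M₁ = 3·S₀ − 2·S₁ = [[6, -18, -18], [-3, 9, 9]] = 3·(2, -1)(1, -3, -3)ᵀ and M₂ = S₀ − S₁ = [[-2, 3, 1], [4, -6, -2]] = −(1, -2)(2, -3, -1)ᵀ, so take a₁ = (2, -1), b₁ = (1, -3, -3), a₂ = (1, -2), b₂ = (2, -3, -1).
Each slice is an integer combination of E₁ = a₁b₁ᵀ and E₂ = a₂b₂ᵀ: S₀ = 3·E₁ + 2·E₂, S₁ = 3·E₁ + 3·E₂, S₂ = −E₁ + E₂; reading off coefficients, c₁ = (3, 3, -1) and c₂ = (2, 3, 1).
Hence T = (2, -1) (x) (1, -3, -3) (x) (3, 3, -1) + (1, -2) (x) (2, -3, -1) (x) (2, 3, 1), so rank(T) ≤ 2.
These bounds meet, so rank(T) = 2.

2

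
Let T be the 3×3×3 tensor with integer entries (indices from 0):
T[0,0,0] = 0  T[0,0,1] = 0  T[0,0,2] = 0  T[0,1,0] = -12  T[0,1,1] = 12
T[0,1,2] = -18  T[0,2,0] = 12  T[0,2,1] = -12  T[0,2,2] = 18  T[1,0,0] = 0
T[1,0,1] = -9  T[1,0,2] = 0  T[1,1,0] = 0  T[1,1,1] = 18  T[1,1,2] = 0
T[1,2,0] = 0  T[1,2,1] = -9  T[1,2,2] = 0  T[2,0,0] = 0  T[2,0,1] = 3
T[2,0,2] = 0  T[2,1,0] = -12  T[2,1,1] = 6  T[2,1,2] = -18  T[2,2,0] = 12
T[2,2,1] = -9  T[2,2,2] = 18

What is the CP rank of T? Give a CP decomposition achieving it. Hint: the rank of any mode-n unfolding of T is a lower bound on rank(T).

Lower bound: the mode-3 unfolding of T (rows indexed by k, columns by (i,j) = (0,0), (0,1), (0,2), (1,0), (1,1), (1,2), (2,0), (2,1), (2,2)) is [[0, -12, 12, 0, 0, 0, 0, -12, 12], [0, 12, -12, -9, 18, -9, 3, 6, -9], [0, -18, 18, 0, 0, 0, 0, -18, 18]].
There the 2×2 minor on rows k ∈ {0, 1}, columns (i,j) ∈ {(0,1), (1,0)} is det [[-12, 0], [12, -9]] = 108 ≠ 0, so this unfolding has rank ≥ 2; CP rank is at least every unfolding rank, so rank(T) ≥ 2. (This is only a lower bound: in general the CP rank may exceed every unfolding rank, so we still need to exhibit 2 rank-1 terms summing to T.)
Upper bound — finding two terms. Write S_k = T[:,:,k] for the frontal slices: S₀ = [[0, -12, 12], [0, 0, 0], [0, -12, 12]], S₁ = [[0, 12, -12], [-9, 18, -9], [3, 6, -9]], S₂ = [[0, -18, 18], [0, 0, 0], [0, -18, 18]].
If T = a₁ ⊗ b₁ ⊗ c₁ + a₂ ⊗ b₂ ⊗ c₂ then each S_k = c₁[k]·a₁b₁ᵀ + c₂[k]·a₂b₂ᵀ. S₀ and S₁ are linearly independent, so a₁b₁ᵀ and a₂b₂ᵀ must span the same plane of matrices: they are the rank-1 matrices of the form x·S₀ + y·S₁.
The 2×2 minor of x·S₀ + y·S₁ on rows {0,1}, columns {0,1} is −108·xy + 108·y² = (-108)·(x − y)(y), vanishing at (x:y) = (1:1) and (1:0).
M₁ = S₀ + S₁ = [[0, 0, 0], [-9, 18, -9], [3, -6, 3]] = (-3)·(0, 3, -1)(1, -2, 1)ᵀ and M₂ = S₀ = [[0, -12, 12], [0, 0, 0], [0, -12, 12]] = (-12)·(1, 0, 1)(0, 1, -1)ᵀ, so take a₁ = (0, 3, -1), b₁ = (1, -2, 1), a₂ = (1, 0, 1), b₂ = (0, 1, -1).
Each slice is an integer combination of E₁ = a₁b₁ᵀ and E₂ = a₂b₂ᵀ: S₀ = −12·E₂, S₁ = −3·E₁ + 12·E₂, S₂ = −18·E₂; reading off coefficients, c₁ = (0, -3, 0) and c₂ = (-12, 12, -18).
Hence T = (0, 3, -1) ⊗ (1, -2, 1) ⊗ (0, -3, 0) + (1, 0, 1) ⊗ (0, 1, -1) ⊗ (-12, 12, -18), so rank(T) ≤ 2.
These bounds meet, so rank(T) = 2.
Check entry T[1,0,0] = 0: (3)·(1)·(0) + (0)·(0)·(-12) = 0.

rank(T) = 2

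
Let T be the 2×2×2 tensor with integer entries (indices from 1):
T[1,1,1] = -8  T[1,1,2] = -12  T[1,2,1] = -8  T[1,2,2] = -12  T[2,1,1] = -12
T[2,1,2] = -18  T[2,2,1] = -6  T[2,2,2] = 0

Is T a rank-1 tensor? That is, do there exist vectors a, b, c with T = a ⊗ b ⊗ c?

The mode-3 unfolding of T (rows indexed by k, columns by (i,j) = (1,1), (1,2), (2,1), (2,2)) is [[-8, -8, -12, -6], [-12, -12, -18, 0]].
There the 2×2 minor on rows k ∈ {1, 2}, columns (i,j) ∈ {(1,1), (2,2)} is det [[-8, -6], [-12, 0]] = -72 ≠ 0, so this unfolding has rank ≥ 2; CP rank is at least every unfolding rank, so rank(T) ≥ 2.
In particular rank(T) ≥ 2 > 1, so T is not rank-1.

No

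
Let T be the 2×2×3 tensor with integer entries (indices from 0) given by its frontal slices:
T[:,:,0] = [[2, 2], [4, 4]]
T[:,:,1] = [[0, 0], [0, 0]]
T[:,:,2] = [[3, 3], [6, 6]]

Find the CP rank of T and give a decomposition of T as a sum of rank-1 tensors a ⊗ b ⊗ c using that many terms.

Lower bound: T ≠ 0 (e.g. T[0,0,0] = 2), so rank(T) ≥ 1.
Upper bound: if T = a ⊗ b ⊗ c then every fibre of T is a multiple of the corresponding factor, so read the factors off the fibres through the nonzero entry T[0,0,0] = 2.
The mode-1 fibre T[:,0,0] = [2, 4] gives a = [1, 2] (primitive direction); the mode-2 fibre T[0,:,0] = [2, 2] gives b = [1, 1]; then c[k] = T[0,0,k] / (a[0]·b[0]) = [2, 0, 3] / 1 = [2, 0, 3].
Expanding [1, 2] ⊗ [1, 1] ⊗ [2, 0, 3] reproduces all 12 entries of T, so T = [1, 2] ⊗ [1, 1] ⊗ [2, 0, 3] and rank(T) ≤ 1.
These bounds meet, so rank(T) = 1.

rank(T) = 1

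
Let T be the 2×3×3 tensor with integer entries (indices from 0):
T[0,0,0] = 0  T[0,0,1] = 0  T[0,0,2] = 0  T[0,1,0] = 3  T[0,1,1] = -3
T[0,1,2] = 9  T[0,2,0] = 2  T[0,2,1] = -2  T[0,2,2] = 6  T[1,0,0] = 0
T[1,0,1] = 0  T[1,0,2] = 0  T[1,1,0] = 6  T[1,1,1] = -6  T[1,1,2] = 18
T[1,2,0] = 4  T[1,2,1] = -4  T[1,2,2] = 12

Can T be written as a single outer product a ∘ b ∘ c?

Yes

The mode-1 fibre T[:,1,0] = [3, 6] gives a = [1, 2] (primitive direction); the mode-2 fibre T[0,:,0] = [0, 3, 2] gives b = [0, 3, 2]; then c[k] = T[0,1,k] / (a[0]·b[1]) = [3, -3, 9] / 3 = [1, -1, 3].
Expanding [1, 2] ∘ [0, 3, 2] ∘ [1, -1, 3] reproduces all 18 entries of T, so T = [1, 2] ∘ [0, 3, 2] ∘ [1, -1, 3] and rank(T) ≤ 1.
Equivalently every frontal slice T[:,:,k] is c[k] times the rank-1 matrix [1, 2] ∘ [0, 3, 2]. So T has rank 1 (it is nonzero).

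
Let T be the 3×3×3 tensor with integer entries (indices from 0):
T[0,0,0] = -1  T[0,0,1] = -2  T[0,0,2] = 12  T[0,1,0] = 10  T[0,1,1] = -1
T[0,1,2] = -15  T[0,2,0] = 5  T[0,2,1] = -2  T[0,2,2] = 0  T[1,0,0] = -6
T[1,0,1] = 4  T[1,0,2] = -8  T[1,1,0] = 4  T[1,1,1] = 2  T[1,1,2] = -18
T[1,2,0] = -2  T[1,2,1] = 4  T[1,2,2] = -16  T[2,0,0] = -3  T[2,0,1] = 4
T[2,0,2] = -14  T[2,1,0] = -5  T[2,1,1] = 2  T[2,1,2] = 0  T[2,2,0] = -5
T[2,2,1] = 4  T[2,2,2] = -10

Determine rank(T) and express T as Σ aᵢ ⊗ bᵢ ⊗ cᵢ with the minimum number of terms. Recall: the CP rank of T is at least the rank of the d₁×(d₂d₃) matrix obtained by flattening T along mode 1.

Lower bound: the mode-2 unfolding of T (rows indexed by j, columns by (i,k) = (0,0), (0,1), (0,2), (1,0), (1,1), (1,2), (2,0), (2,1), (2,2)) is [[-1, -2, 12, -6, 4, -8, -3, 4, -14], [10, -1, -15, 4, 2, -18, -5, 2, 0], [5, -2, 0, -2, 4, -16, -5, 4, -10]].
There the 2×2 minor on rows j ∈ {0, 1}, columns (i,k) ∈ {(0,0), (0,1)} is det [[-1, -2], [10, -1]] = 21 ≠ 0, so this unfolding has rank ≥ 2; CP rank is at least every unfolding rank, so rank(T) ≥ 2. (Unfolding ranks only ever bound the CP rank from below — rank(T) can be strictly larger than all of them — so the matching upper bound has to come from an explicit 2-term decomposition.)
Upper bound — finding two terms. Write S_k = T[:,:,k] for the frontal slices: S₀ = [[-1, 10, 5], [-6, 4, -2], [-3, -5, -5]], S₁ = [[-2, -1, -2], [4, 2, 4], [4, 2, 4]], S₂ = [[12, -15, 0], [-8, -18, -16], [-14, 0, -10]].
If T = a₁ ⊗ b₁ ⊗ c₁ + a₂ ⊗ b₂ ⊗ c₂ then each S_k = c₁[k]·a₁b₁ᵀ + c₂[k]·a₂b₂ᵀ. S₀ and S₁ are linearly independent, so a₁b₁ᵀ and a₂b₂ᵀ must span the same plane of matrices: they are the rank-1 matrices of the form x·S₀ + y·S₁.
The 2×2 minor of x·S₀ + y·S₁ on rows {0,1}, columns {0,1} is 56·x² − 56·xy = 56·(x − y)(x), vanishing at (x:y) = (1:1) and (0:1).
M₁ = S₀ + S₁ = [[-3, 9, 3], [-2, 6, 2], [1, -3, -1]] = −(3, 2, -1)(1, -3, -1)ᵀ and M₂ = S₁ = [[-2, -1, -2], [4, 2, 4], [4, 2, 4]] = −(1, -2, -2)(2, 1, 2)ᵀ, so take a₁ = (3, 2, -1), b₁ = (1, -3, -1), a₂ = (1, -2, -2), b₂ = (2, 1, 2).
Each slice is an integer combination of E₁ = a₁b₁ᵀ and E₂ = a₂b₂ᵀ: S₀ = −E₁ + E₂, S₁ = −E₂, S₂ = 2·E₁ + 3·E₂; reading off coefficients, c₁ = (-1, 0, 2) and c₂ = (1, -1, 3).
Hence T = (3, 2, -1) ⊗ (1, -3, -1) ⊗ (-1, 0, 2) + (1, -2, -2) ⊗ (2, 1, 2) ⊗ (1, -1, 3), so rank(T) ≤ 2.
These bounds meet, so rank(T) = 2.

rank(T) = 2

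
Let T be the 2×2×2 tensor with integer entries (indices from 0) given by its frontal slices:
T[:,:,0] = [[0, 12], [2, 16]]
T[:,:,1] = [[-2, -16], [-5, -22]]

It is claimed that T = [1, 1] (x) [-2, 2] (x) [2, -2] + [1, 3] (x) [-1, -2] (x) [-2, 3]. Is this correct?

Reconstruct entry (0,0,0) from the claimed factors: Σₗ aₗ[0]bₗ[0]cₗ[0] = (1)·(-2)·(2) + (1)·(-1)·(-2) = -2, but T[0,0,0] = 0. The claim is false.

No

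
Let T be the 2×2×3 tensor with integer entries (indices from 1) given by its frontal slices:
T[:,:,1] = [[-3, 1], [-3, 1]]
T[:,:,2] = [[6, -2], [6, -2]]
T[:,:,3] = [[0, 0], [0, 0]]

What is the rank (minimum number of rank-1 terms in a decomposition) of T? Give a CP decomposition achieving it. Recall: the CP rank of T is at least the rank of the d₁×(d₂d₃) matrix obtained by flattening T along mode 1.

rank(T) = 1

Lower bound: T ≠ 0 (e.g. T[1,1,1] = -3), so rank(T) ≥ 1.
Upper bound: if T = a (x) b (x) c then every fibre of T is a multiple of the corresponding factor, so read the factors off the fibres through the nonzero entry T[1,1,1] = -3.
The mode-1 fibre T[:,1,1] = [-3, -3] gives a = [1, 1] (primitive direction); the mode-2 fibre T[1,:,1] = [-3, 1] gives b = [3, -1]; then c[k] = T[1,1,k] / (a[1]·b[1]) = [-3, 6, 0] / 3 = [-1, 2, 0].
Expanding [1, 1] (x) [3, -1] (x) [-1, 2, 0] reproduces all 12 entries of T, so T = [1, 1] (x) [3, -1] (x) [-1, 2, 0] and rank(T) ≤ 1.
These bounds meet, so rank(T) = 1.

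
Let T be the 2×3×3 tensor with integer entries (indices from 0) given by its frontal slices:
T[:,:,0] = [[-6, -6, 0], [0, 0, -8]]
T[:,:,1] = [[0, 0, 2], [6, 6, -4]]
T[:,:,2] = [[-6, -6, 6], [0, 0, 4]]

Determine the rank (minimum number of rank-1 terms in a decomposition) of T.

3

Lower bound: the mode-3 unfolding of T (rows indexed by k, columns by (i,j) = (0,0), (0,1), (0,2), (1,0), (1,1), (1,2)) is [[-6, -6, 0, 0, 0, -8], [0, 0, 2, 6, 6, -4], [-6, -6, 6, 0, 0, 4]].
There the 3×3 minor on rows k ∈ {0, 1, 2}, columns (i,j) ∈ {(0,0), (0,2), (1,0)} is det [[-6, 0, 0], [0, 2, 6], [-6, 6, 0]] = 216 ≠ 0, so this unfolding has rank ≥ 3; CP rank is at least every unfolding rank, so rank(T) ≥ 3. (Flattening ranks never certify an upper bound on CP rank; for that we must actually write T with 3 rank-1 terms.)
Upper bound: T is a sum of 3 rank-1 terms, T = (1, -2) (x) (1, 1, -1) (x) (-2, -2, -2) + (1, 1) (x) (1, 1, 0) (x) (-4, 2, -4) + (1, 2) (x) (0, 0, 1) (x) (-2, 0, 4) (one valid choice — decompositions are not unique — normalised so each a, b is primitive with positive first nonzero entry; check it by expanding all entries), so rank(T) ≤ 3.
These bounds meet, so rank(T) = 3.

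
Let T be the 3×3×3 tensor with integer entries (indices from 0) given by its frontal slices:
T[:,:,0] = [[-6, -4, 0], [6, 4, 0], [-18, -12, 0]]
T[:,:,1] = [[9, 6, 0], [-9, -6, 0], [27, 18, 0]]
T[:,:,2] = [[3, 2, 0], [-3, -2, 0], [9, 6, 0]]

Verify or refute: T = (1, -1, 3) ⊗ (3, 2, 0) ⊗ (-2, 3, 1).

Reconstruct entrywise from the claimed factors. For example, T[2,0,1] = 27 and Σₗ aₗ[2]bₗ[0]cₗ[1] = (3)·(3)·(3) = 27; checking all 27 entries, every one matches. The claim holds.

Yes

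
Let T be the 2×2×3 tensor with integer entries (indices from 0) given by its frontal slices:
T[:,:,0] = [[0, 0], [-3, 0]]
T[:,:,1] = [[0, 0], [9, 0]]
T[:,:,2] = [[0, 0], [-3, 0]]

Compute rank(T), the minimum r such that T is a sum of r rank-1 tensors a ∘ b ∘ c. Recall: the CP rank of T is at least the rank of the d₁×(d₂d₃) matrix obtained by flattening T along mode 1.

Lower bound: T ≠ 0 (e.g. T[1,0,0] = -3), so rank(T) ≥ 1.
Upper bound: if T = a ∘ b ∘ c then every fibre of T is a multiple of the corresponding factor, so read the factors off the fibres through the nonzero entry T[1,0,0] = -3.
The mode-1 fibre T[:,0,0] = [0, -3] gives a = [0, 1] (primitive direction); the mode-2 fibre T[1,:,0] = [-3, 0] gives b = [1, 0]; then c[k] = T[1,0,k] / (a[1]·b[0]) = [-3, 9, -3] / 1 = [-3, 9, -3].
Expanding [0, 1] ∘ [1, 0] ∘ [-3, 9, -3] reproduces all 12 entries of T, so T = [0, 1] ∘ [1, 0] ∘ [-3, 9, -3] and rank(T) ≤ 1.
These bounds meet, so rank(T) = 1.

1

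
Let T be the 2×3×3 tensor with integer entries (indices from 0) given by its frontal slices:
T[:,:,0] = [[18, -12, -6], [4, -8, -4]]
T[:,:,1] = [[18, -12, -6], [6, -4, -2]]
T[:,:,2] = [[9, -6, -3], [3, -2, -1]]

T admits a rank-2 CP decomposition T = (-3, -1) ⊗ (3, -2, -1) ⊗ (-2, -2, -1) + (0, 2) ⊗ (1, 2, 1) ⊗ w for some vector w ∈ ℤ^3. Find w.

w = (-1, 0, 0)

Subtract the known terms from T to get the rank-1 residual R = (0, 2) ⊗ (1, 2, 1) ⊗ w, so R[i,j,k] = a[i]·b[j]·w[k]. Pick indices with nonzero a[1]·b[0] = (2)·(1) = 2. Only the fibre through (1,0,·) is needed: R[1,0,:] = T[1,0,:] − Σₗ aₗ[1]bₗ[0]cₗ = [4, 6, 3] − (-1)·(3)·(-2, -2, -1) = [-2, 0, 0]. Then w[k] = R[1,0,k] / 2 for each k, giving w = [-2, 0, 0] / 2 = (-1, 0, 0).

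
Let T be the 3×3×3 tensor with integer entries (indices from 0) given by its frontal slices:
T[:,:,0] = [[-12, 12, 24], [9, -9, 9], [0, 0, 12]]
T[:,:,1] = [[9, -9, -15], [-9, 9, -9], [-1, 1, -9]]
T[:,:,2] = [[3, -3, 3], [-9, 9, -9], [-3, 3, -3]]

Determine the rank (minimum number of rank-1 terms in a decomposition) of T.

Lower bound: the mode-2 unfolding of T (rows indexed by j, columns by (i,k) = (0,0), (0,1), (0,2), (1,0), (1,1), (1,2), (2,0), (2,1), (2,2)) is [[-12, 9, 3, 9, -9, -9, 0, -1, -3], [12, -9, -3, -9, 9, 9, 0, 1, 3], [24, -15, 3, 9, -9, -9, 12, -9, -3]].
There the 2×2 minor on rows j ∈ {0, 2}, columns (i,k) ∈ {(0,0), (0,1)} is det [[-12, 9], [24, -15]] = -36 ≠ 0, so this unfolding has rank ≥ 2; CP rank is at least every unfolding rank, so rank(T) ≥ 2. (This is only a lower bound: in general the CP rank may exceed every unfolding rank, so we still need to exhibit 2 rank-1 terms summing to T.)
Upper bound — finding two terms. Write S_k = T[:,:,k] for the frontal slices: S₀ = [[-12, 12, 24], [9, -9, 9], [0, 0, 12]], S₁ = [[9, -9, -15], [-9, 9, -9], [-1, 1, -9]], S₂ = [[3, -3, 3], [-9, 9, -9], [-3, 3, -3]].
If T = a₁ ⊗ b₁ ⊗ c₁ + a₂ ⊗ b₂ ⊗ c₂ then each S_k = c₁[k]·a₁b₁ᵀ + c₂[k]·a₂b₂ᵀ. S₀ and S₁ are linearly independent, so a₁b₁ᵀ and a₂b₂ᵀ must span the same plane of matrices: they are the rank-1 matrices of the form x·S₀ + y·S₁.
The 2×2 minor of x·S₀ + y·S₁ on rows {0,1}, columns {0,2} is −324·x² + 540·xy − 216·y² = (-108)·(3·x − 2·y)(x − y), vanishing at (x:y) = (2:3) and (1:1).
M₁ = 2·S₀ + 3·S₁ = [[3, -3, 3], [-9, 9, -9], [-3, 3, -3]] = 3·[1, -3, -1][1, -1, 1]ᵀ and M₂ = S₀ + S₁ = [[-3, 3, 9], [0, 0, 0], [-1, 1, 3]] = −[3, 0, 1][1, -1, -3]ᵀ, so take a₁ = [1, -3, -1], b₁ = [1, -1, 1], a₂ = [3, 0, 1], b₂ = [1, -1, -3].
Each slice is an integer combination of E₁ = a₁b₁ᵀ and E₂ = a₂b₂ᵀ: S₀ = −3·E₁ − 3·E₂, S₁ = 3·E₁ + 2·E₂, S₂ = 3·E₁; reading off coefficients, c₁ = [-3, 3, 3] and c₂ = [-3, 2, 0].
Hence T = [1, -3, -1] ⊗ [1, -1, 1] ⊗ [-3, 3, 3] + [3, 0, 1] ⊗ [1, -1, -3] ⊗ [-3, 2, 0], so rank(T) ≤ 2.
These bounds meet, so rank(T) = 2.

2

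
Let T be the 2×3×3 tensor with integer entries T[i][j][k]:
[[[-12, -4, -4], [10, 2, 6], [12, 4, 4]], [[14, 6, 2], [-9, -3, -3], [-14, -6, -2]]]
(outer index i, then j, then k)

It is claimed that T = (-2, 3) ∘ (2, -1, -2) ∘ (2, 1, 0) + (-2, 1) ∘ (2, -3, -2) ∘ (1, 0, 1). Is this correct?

Reconstruct entrywise from the claimed factors. For example, T[0,2,2] = 4 and Σₗ aₗ[0]bₗ[2]cₗ[2] = (-2)·(-2)·(0) + (-2)·(-2)·(1) = 4; checking all 18 entries, every one matches. The claim holds.

Yes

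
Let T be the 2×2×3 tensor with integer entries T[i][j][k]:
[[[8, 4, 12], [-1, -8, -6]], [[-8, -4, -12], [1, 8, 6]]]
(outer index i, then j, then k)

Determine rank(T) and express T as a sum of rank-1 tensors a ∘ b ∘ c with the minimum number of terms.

rank(T) = 2

Lower bound: the mode-3 unfolding of T (rows indexed by k, columns by (i,j) = (0,0), (0,1), (1,0), (1,1)) is [[8, -1, -8, 1], [4, -8, -4, 8], [12, -6, -12, 6]].
There the 2×2 minor on rows k ∈ {0, 1}, columns (i,j) ∈ {(0,0), (0,1)} is det [[8, -1], [4, -8]] = -60 ≠ 0, so this unfolding has rank ≥ 2; CP rank is at least every unfolding rank, so rank(T) ≥ 2. (This is only a lower bound: in general the CP rank may exceed every unfolding rank, so we still need to exhibit 2 rank-1 terms summing to T.)
Upper bound — finding two terms. Every mode-1 slice of T is a multiple of one matrix: T[i,:,:] = a[i]·M with a = (1, -1) and M = [[8, 4, 12], [-1, -8, -6]] (rows indexed by j, columns by k). So it suffices to write M as a sum of two rank-1 matrices.
Splitting M by its rows (j = 0, 1), M = (1, 0)(8, 4, 12)ᵀ + (0, 1)(-1, -8, -6)ᵀ.
Hence T = (1, -1) ∘ (1, 0) ∘ (8, 4, 12) + (1, -1) ∘ (0, 1) ∘ (-1, -8, -6), so rank(T) ≤ 2.
These bounds meet, so rank(T) = 2.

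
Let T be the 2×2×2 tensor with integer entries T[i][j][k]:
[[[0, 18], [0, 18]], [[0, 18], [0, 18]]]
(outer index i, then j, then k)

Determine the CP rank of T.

Lower bound: T ≠ 0 (e.g. T[0,0,1] = 18), so rank(T) ≥ 1.
Upper bound: the mode-1 fibre T[:,0,1] = [18, 18] gives a = [1, 1] (primitive direction); the mode-2 fibre T[0,:,1] = [18, 18] gives b = [1, 1]; then c[k] = T[0,0,k] / (a[0]·b[0]) = [0, 18] / 1 = [0, 18].
Expanding [1, 1] ⊗ [1, 1] ⊗ [0, 18] reproduces all 8 entries of T, so T = [1, 1] ⊗ [1, 1] ⊗ [0, 18] and rank(T) ≤ 1.
These bounds meet, so rank(T) = 1.

1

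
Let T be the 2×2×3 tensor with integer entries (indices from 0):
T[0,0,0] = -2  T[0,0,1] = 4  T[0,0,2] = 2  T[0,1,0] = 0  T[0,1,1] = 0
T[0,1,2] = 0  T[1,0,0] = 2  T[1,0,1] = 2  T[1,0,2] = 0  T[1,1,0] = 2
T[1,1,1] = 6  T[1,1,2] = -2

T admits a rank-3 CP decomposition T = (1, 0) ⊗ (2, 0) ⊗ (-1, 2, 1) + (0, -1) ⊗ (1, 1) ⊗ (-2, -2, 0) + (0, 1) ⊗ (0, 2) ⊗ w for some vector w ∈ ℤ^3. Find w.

Subtract the known terms from T to get the rank-1 residual R = (0, 1) ⊗ (0, 2) ⊗ w, so R[i,j,k] = a[i]·b[j]·w[k]. Pick indices with nonzero a[1]·b[1] = (1)·(2) = 2. Only the fibre through (1,1,·) is needed: R[1,1,:] = T[1,1,:] − Σₗ aₗ[1]bₗ[1]cₗ = [2, 6, -2] − (0)·(0)·(-1, 2, 1) − (-1)·(1)·(-2, -2, 0) = [0, 4, -2]. Then w[k] = R[1,1,k] / 2 for each k, giving w = [0, 4, -2] / 2 = (0, 2, -1).

w = (0, 2, -1)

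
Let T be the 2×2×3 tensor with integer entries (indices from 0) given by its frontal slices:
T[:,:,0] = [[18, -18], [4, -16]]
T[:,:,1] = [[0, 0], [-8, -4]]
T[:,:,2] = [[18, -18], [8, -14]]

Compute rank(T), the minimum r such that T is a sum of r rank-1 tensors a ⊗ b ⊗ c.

2

Lower bound: the mode-2 unfolding of T (rows indexed by j, columns by (i,k) = (0,0), (0,1), (0,2), (1,0), (1,1), (1,2)) is [[18, 0, 18, 4, -8, 8], [-18, 0, -18, -16, -4, -14]].
There the 2×2 minor on rows j ∈ {0, 1}, columns (i,k) ∈ {(0,0), (1,0)} is det [[18, 4], [-18, -16]] = -216 ≠ 0, so this unfolding has rank ≥ 2; CP rank is at least every unfolding rank, so rank(T) ≥ 2. (This is only a lower bound: in general the CP rank may exceed every unfolding rank, so we still need to exhibit 2 rank-1 terms summing to T.)
Upper bound — finding two terms. Write S_k = T[:,:,k] for the frontal slices: S₀ = [[18, -18], [4, -16]], S₁ = [[0, 0], [-8, -4]], S₂ = [[18, -18], [8, -14]].
If T = a₁ ⊗ b₁ ⊗ c₁ + a₂ ⊗ b₂ ⊗ c₂ then each S_k = c₁[k]·a₁b₁ᵀ + c₂[k]·a₂b₂ᵀ. S₀ and S₁ are linearly independent, so a₁b₁ᵀ and a₂b₂ᵀ must span the same plane of matrices: they are the rank-1 matrices of the form x·S₀ + y·S₁.
det(x·S₀ + y·S₁) is −216·x² − 216·xy = (-216)·(x + y)(x), vanishing at (x:y) = (1:-1) and (0:1).
M₁ = S₀ − S₁ = [[18, -18], [12, -12]] = 6·[3, 2][1, -1]ᵀ and M₂ = S₁ = [[0, 0], [-8, -4]] = (-4)·[0, 1][2, 1]ᵀ, so take a₁ = [3, 2], b₁ = [1, -1], a₂ = [0, 1], b₂ = [2, 1].
Each slice is an integer combination of E₁ = a₁b₁ᵀ and E₂ = a₂b₂ᵀ: S₀ = 6·E₁ − 4·E₂, S₁ = −4·E₂, S₂ = 6·E₁ − 2·E₂; reading off coefficients, c₁ = [6, 0, 6] and c₂ = [-4, -4, -2].
Hence T = [3, 2] ⊗ [1, -1] ⊗ [6, 0, 6] + [0, 1] ⊗ [2, 1] ⊗ [-4, -4, -2], so rank(T) ≤ 2.
These bounds meet, so rank(T) = 2.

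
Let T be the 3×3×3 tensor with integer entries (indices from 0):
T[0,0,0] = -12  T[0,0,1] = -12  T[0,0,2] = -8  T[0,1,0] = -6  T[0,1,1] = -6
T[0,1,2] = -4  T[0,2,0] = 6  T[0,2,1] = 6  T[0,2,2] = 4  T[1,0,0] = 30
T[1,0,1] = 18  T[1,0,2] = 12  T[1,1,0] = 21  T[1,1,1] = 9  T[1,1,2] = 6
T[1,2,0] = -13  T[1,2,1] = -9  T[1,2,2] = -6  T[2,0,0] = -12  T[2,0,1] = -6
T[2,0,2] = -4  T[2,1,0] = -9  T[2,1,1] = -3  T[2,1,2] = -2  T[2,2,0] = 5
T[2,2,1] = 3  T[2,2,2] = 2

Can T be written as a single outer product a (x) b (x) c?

No

The mode-2 unfolding of T (rows indexed by j, columns by (i,k) = (0,0), (0,1), (0,2), (1,0), (1,1), (1,2), (2,0), (2,1), (2,2)) is [[-12, -12, -8, 30, 18, 12, -12, -6, -4], [-6, -6, -4, 21, 9, 6, -9, -3, -2], [6, 6, 4, -13, -9, -6, 5, 3, 2]].
There the 2×2 minor on rows j ∈ {0, 1}, columns (i,k) ∈ {(0,0), (1,0)} is det [[-12, 30], [-6, 21]] = -72 ≠ 0, so this unfolding has rank ≥ 2; CP rank is at least every unfolding rank, so rank(T) ≥ 2.
In particular rank(T) ≥ 2 > 1, so T is not rank-1.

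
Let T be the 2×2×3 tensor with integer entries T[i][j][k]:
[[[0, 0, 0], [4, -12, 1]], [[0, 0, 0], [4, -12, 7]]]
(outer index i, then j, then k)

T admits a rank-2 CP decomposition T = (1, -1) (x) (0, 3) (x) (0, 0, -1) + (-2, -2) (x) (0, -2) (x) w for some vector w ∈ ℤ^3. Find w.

Subtract the known terms from T to get the rank-1 residual R = (-2, -2) (x) (0, -2) (x) w, so R[i,j,k] = a[i]·b[j]·w[k]. Pick indices with nonzero a[0]·b[1] = (-2)·(-2) = 4. Only the fibre through (0,1,·) is needed: R[0,1,:] = T[0,1,:] − Σₗ aₗ[0]bₗ[1]cₗ = [4, -12, 1] − (1)·(3)·(0, 0, -1) = [4, -12, 4]. Then w[k] = R[0,1,k] / 4 for each k, giving w = [4, -12, 4] / 4 = (1, -3, 1).

w = (1, -3, 1)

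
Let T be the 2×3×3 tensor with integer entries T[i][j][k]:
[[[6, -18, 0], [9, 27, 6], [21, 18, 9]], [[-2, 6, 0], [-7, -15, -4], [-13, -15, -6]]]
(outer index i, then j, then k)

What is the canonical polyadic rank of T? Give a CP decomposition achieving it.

Lower bound: the mode-3 unfolding of T (rows indexed by k, columns by (i,j) = (0,0), (0,1), (0,2), (1,0), (1,1), (1,2)) is [[6, 9, 21, -2, -7, -13], [-18, 27, 18, 6, -15, -15], [0, 6, 9, 0, -4, -6]].
There the 2×2 minor on rows k ∈ {0, 1}, columns (i,j) ∈ {(0,0), (0,1)} is det [[6, 9], [-18, 27]] = 324 ≠ 0, so this unfolding has rank ≥ 2; CP rank is at least every unfolding rank, so rank(T) ≥ 2. (Flattening ranks never certify an upper bound on CP rank; for that we must actually write T with 2 rank-1 terms.)
Upper bound — finding two terms. Write S_k = T[:,:,k] for the frontal slices: S₀ = [[6, 9, 21], [-2, -7, -13]], S₁ = [[-18, 27, 18], [6, -15, -15]], S₂ = [[0, 6, 9], [0, -4, -6]].
If T = a₁ ∘ b₁ ∘ c₁ + a₂ ∘ b₂ ∘ c₂ then each S_k = c₁[k]·a₁b₁ᵀ + c₂[k]·a₂b₂ᵀ. S₀ and S₁ are linearly independent, so a₁b₁ᵀ and a₂b₂ᵀ must span the same plane of matrices: they are the rank-1 matrices of the form x·S₀ + y·S₁.
The 2×2 minor of x·S₀ + y·S₁ on rows {0,1}, columns {0,1} is −24·x² + 36·xy + 108·y² = (-12)·(x − 3·y)(2·x + 3·y), vanishing at (x:y) = (3:1) and (3:-2).
M₁ = 3·S₀ + S₁ = [[0, 54, 81], [0, -36, -54]] = 9·[3, -2][0, 2, 3]ᵀ and M₂ = 3·S₀ − 2·S₁ = [[54, -27, 27], [-18, 9, -9]] = 9·[3, -1][2, -1, 1]ᵀ, so take a₁ = [3, -2], b₁ = [0, 2, 3], a₂ = [3, -1], b₂ = [2, -1, 1].
Each slice is an integer combination of E₁ = a₁b₁ᵀ and E₂ = a₂b₂ᵀ: S₀ = 2·E₁ + E₂, S₁ = 3·E₁ − 3·E₂, S₂ = E₁; reading off coefficients, c₁ = [2, 3, 1] and c₂ = [1, -3, 0].
Hence T = [3, -2] ∘ [0, 2, 3] ∘ [2, 3, 1] + [3, -1] ∘ [2, -1, 1] ∘ [1, -3, 0], so rank(T) ≤ 2.
These bounds meet, so rank(T) = 2.
Check entry T[1,0,0] = -2: (-2)·(0)·(2) + (-1)·(2)·(1) = -2.

rank(T) = 2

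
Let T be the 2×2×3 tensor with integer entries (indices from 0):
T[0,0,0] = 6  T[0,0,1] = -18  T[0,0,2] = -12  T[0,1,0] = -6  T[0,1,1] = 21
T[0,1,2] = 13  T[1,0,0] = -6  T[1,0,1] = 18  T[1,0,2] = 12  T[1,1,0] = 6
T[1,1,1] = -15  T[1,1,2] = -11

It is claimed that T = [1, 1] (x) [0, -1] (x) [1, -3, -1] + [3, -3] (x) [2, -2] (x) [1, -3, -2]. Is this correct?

No

Reconstruct entry (0,1,0) from the claimed factors: Σₗ aₗ[0]bₗ[1]cₗ[0] = (1)·(-1)·(1) + (3)·(-2)·(1) = -7, but T[0,1,0] = -6. The claim is false.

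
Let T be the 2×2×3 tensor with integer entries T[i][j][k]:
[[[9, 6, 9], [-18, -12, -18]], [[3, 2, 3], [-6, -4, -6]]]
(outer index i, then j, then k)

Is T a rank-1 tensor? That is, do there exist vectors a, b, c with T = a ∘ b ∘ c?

If T = a ∘ b ∘ c then every fibre of T is a multiple of the corresponding factor, so read the factors off the fibres through the nonzero entry T[0,0,0] = 9.
The mode-1 fibre T[:,0,0] = [9, 3] gives a = [3, 1] (primitive direction); the mode-2 fibre T[0,:,0] = [9, -18] gives b = [1, -2]; then c[k] = T[0,0,k] / (a[0]·b[0]) = [9, 6, 9] / 3 = [3, 2, 3].
Expanding [3, 1] ∘ [1, -2] ∘ [3, 2, 3] reproduces all 12 entries of T, so T = [3, 1] ∘ [1, -2] ∘ [3, 2, 3] and rank(T) ≤ 1.
Equivalently every frontal slice T[:,:,k] is c[k] times the rank-1 matrix [3, 1] ∘ [1, -2]. So T has rank 1 (it is nonzero).

Yes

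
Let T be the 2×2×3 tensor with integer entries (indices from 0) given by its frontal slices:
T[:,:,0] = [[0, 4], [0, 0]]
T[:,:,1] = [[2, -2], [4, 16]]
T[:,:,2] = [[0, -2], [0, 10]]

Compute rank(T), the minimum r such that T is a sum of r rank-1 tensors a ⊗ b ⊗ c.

3

Lower bound: the mode-3 unfolding of T (rows indexed by k, columns by (i,j) = (0,0), (0,1), (1,0), (1,1)) is [[0, 4, 0, 0], [2, -2, 4, 16], [0, -2, 0, 10]].
There the 3×3 minor on rows k ∈ {0, 1, 2}, columns (i,j) ∈ {(0,0), (0,1), (1,1)} is det [[0, 4, 0], [2, -2, 16], [0, -2, 10]] = -80 ≠ 0, so this unfolding has rank ≥ 3; CP rank is at least every unfolding rank, so rank(T) ≥ 3. (Flattening ranks never certify an upper bound on CP rank; for that we must actually write T with 3 rank-1 terms.)
Upper bound: T is a sum of 3 rank-1 terms, T = (0, 1) ⊗ (0, 1) ⊗ (4, 8, 8) + (1, -1) ⊗ (0, 1) ⊗ (4, -4, -2) + (1, 2) ⊗ (1, 1) ⊗ (0, 2, 0) (one valid choice — decompositions are not unique — normalised so each a, b is primitive with positive first nonzero entry; check it by expanding all entries), so rank(T) ≤ 3.
These bounds meet, so rank(T) = 3.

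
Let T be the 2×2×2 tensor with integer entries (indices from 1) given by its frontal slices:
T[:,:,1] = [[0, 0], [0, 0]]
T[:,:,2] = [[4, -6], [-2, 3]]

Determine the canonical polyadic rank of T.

Lower bound: T ≠ 0 (e.g. T[1,1,2] = 4), so rank(T) ≥ 1.
Upper bound: if T = a (x) b (x) c then every fibre of T is a multiple of the corresponding factor, so read the factors off the fibres through the nonzero entry T[1,1,2] = 4.
The mode-1 fibre T[:,1,2] = [4, -2] gives a = [2, -1] (primitive direction); the mode-2 fibre T[1,:,2] = [4, -6] gives b = [2, -3]; then c[k] = T[1,1,k] / (a[1]·b[1]) = [0, 4] / 4 = [0, 1].
Expanding [2, -1] (x) [2, -3] (x) [0, 1] reproduces all 8 entries of T, so T = [2, -1] (x) [2, -3] (x) [0, 1] and rank(T) ≤ 1.
These bounds meet, so rank(T) = 1.

1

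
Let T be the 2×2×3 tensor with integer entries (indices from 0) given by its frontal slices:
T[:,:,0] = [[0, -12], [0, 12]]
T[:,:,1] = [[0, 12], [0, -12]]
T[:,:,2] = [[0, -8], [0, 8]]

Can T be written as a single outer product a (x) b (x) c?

Yes

If T = a (x) b (x) c then every fibre of T is a multiple of the corresponding factor, so read the factors off the fibres through the nonzero entry T[0,1,0] = -12.
The mode-1 fibre T[:,1,0] = [-12, 12] gives a = (1, -1) (primitive direction); the mode-2 fibre T[0,:,0] = [0, -12] gives b = (0, 1); then c[k] = T[0,1,k] / (a[0]·b[1]) = [-12, 12, -8] / 1 = (-12, 12, -8).
Expanding (1, -1) (x) (0, 1) (x) (-12, 12, -8) reproduces all 12 entries of T, so T = (1, -1) (x) (0, 1) (x) (-12, 12, -8) and rank(T) ≤ 1.
Equivalently every frontal slice T[:,:,k] is c[k] times the rank-1 matrix (1, -1) (x) (0, 1). So T has rank 1 (it is nonzero).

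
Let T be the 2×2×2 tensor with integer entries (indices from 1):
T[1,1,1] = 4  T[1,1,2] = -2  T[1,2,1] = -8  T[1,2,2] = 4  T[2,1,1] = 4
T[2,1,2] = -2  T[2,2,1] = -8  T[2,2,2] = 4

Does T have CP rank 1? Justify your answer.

If T = a ⊗ b ⊗ c then every fibre of T is a multiple of the corresponding factor, so read the factors off the fibres through the nonzero entry T[1,1,1] = 4.
The mode-1 fibre T[:,1,1] = [4, 4] gives a = (1, 1) (primitive direction); the mode-2 fibre T[1,:,1] = [4, -8] gives b = (1, -2); then c[k] = T[1,1,k] / (a[1]·b[1]) = [4, -2] / 1 = (4, -2).
Expanding (1, 1) ⊗ (1, -2) ⊗ (4, -2) reproduces all 8 entries of T, so T = (1, 1) ⊗ (1, -2) ⊗ (4, -2) and rank(T) ≤ 1.
Equivalently every frontal slice T[:,:,k] is c[k] times the rank-1 matrix (1, 1) ⊗ (1, -2). So T has rank 1 (it is nonzero).

Yes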